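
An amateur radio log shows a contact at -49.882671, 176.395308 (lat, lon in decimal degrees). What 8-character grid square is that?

RE80ec78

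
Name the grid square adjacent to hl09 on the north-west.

GM90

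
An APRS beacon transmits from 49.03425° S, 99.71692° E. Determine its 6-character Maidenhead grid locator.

NE90ux

Shift to the Maidenhead origin (180°W, 90°S): lon 279.7169, lat 40.9657.
Field: lon ⌊279.7169/20⌋ = 13 → N; lat ⌊40.9657/10⌋ = 4 → E.
Square: lon ⌊19.7169/2⌋ = 9; lat ⌊0.9657/1⌋ = 0.
Subsquare: lon ⌊1.7169/0.0833333⌋ = 20 → u; lat ⌊0.9657/0.0416667⌋ = 23 → x.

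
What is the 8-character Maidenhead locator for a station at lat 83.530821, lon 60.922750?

Shift to the Maidenhead origin (180°W, 90°S): lon 240.92275, lat 173.53082.
Field: lon ⌊240.92275/20⌋ = 12 → M; lat ⌊173.53082/10⌋ = 17 → R.
Square: lon ⌊0.92275/2⌋ = 0; lat ⌊3.53082/1⌋ = 3.
Subsquare: lon ⌊0.92275/0.0833333⌋ = 11 → l; lat ⌊0.53082/0.0416667⌋ = 12 → m.
Extended square: lon ⌊0.00608/0.00833333⌋ = 0; lat ⌊0.03082/0.00416667⌋ = 7.

MR03lm07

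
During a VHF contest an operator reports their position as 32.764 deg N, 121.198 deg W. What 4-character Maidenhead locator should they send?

CM92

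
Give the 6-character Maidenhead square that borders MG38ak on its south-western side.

MG28xj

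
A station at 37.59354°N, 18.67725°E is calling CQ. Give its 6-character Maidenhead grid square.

JM97io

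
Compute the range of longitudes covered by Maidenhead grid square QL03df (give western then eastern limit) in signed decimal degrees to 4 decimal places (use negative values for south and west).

Field Q=16, L=11: +16·20° lon, +11·10° lat → SW at lon 140°, lat 20°.
Square 0, 3: +0·2° lon, +3·1° lat → SW at lon 140°, lat 23°.
Subsquare d=3, f=5: +3·0.0833333° lon, +5·0.0416667° lat → SW at lon 140.25°, lat 23.2083°.
Cell spans 0.0833333° lon × 0.0416667° lat.
west 140.2500, east 140.3333.

140.2500, 140.3333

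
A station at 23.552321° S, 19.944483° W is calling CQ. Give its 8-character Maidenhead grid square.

Offset from 180°W / 90°S: lon 160.05552°, lat 66.44768°.
Field: lon ⌊160.05552/20⌋ = 8 → I; lat ⌊66.44768/10⌋ = 6 → G.
Square: lon ⌊0.05552/2⌋ = 0; lat ⌊6.44768/1⌋ = 6.
Subsquare: lon ⌊0.05552/0.0833333⌋ = 0 → a; lat ⌊0.44768/0.0416667⌋ = 10 → k.
Extended square: lon ⌊0.05552/0.00833333⌋ = 6; lat ⌊0.03101/0.00416667⌋ = 7.

IG06ak67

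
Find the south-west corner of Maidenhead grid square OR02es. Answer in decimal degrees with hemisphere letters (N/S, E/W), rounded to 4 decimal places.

Field O=14, R=17: +14·20° lon, +17·10° lat → SW at lon 100°, lat 80°.
Square 0, 2: +0·2° lon, +2·1° lat → SW at lon 100°, lat 82°.
Subsquare e=4, s=18: +4·0.0833333° lon, +18·0.0416667° lat → SW at lon 100.333°, lat 82.75°.
latitude 82.7500° N, longitude 100.3333° E.

82.7500° N, 100.3333° E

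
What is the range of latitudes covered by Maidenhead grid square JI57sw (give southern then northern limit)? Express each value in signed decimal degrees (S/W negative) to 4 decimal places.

-2.0833, -2.0417

Field J=9, I=8: +9·20° lon, +8·10° lat → SW at lon 0°, lat -10°.
Square 5, 7: +5·2° lon, +7·1° lat → SW at lon 10°, lat -3°.
Subsquare s=18, w=22: +18·0.0833333° lon, +22·0.0416667° lat → SW at lon 11.5°, lat -2.08333°.
Cell spans 0.0833333° lon × 0.0416667° lat.
south -2.0833, north -2.0417.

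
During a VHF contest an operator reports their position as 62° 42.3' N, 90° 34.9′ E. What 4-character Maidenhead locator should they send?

NP52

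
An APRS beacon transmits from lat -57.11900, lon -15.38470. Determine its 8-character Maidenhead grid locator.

ID22hv31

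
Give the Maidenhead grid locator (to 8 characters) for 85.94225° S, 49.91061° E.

LA44wb93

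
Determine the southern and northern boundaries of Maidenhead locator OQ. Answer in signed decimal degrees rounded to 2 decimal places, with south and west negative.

70.00, 80.00

Field O=14, Q=16: +14·20° lon, +16·10° lat → SW at lon 100°, lat 70°.
Cell spans 20° lon × 10° lat.
south 70.00, north 80.00.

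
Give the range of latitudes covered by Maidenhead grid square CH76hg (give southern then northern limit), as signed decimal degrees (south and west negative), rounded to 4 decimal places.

-13.7500, -13.7083

Field C=2, H=7: +2·20° lon, +7·10° lat → SW at lon -140°, lat -20°.
Square 7, 6: +7·2° lon, +6·1° lat → SW at lon -126°, lat -14°.
Subsquare h=7, g=6: +7·0.0833333° lon, +6·0.0416667° lat → SW at lon -125.417°, lat -13.75°.
Cell spans 0.0833333° lon × 0.0416667° lat.
south -13.7500, north -13.7083.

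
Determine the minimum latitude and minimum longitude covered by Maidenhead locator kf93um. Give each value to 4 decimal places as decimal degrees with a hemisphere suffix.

Field K=10, F=5: +10·20° lon, +5·10° lat → SW at lon 20°, lat -40°.
Square 9, 3: +9·2° lon, +3·1° lat → SW at lon 38°, lat -37°.
Subsquare u=20, m=12: +20·0.0833333° lon, +12·0.0416667° lat → SW at lon 39.6667°, lat -36.5°.
latitude 36.5000° S, longitude 39.6667° E.

36.5000° S, 39.6667° E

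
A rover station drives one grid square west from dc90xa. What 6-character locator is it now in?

Longitude subsquare x = 23; −1 → 22 = w.
The latitude characters are unchanged.

DC90wa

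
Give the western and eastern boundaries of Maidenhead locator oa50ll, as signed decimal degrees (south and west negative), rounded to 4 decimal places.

Field O=14, A=0: +14·20° lon, +0·10° lat → SW at lon 100°, lat -90°.
Square 5, 0: +5·2° lon, +0·1° lat → SW at lon 110°, lat -90°.
Subsquare l=11, l=11: +11·0.0833333° lon, +11·0.0416667° lat → SW at lon 110.917°, lat -89.5417°.
Cell spans 0.0833333° lon × 0.0416667° lat.
west 110.9167, east 111.0000.

110.9167, 111.0000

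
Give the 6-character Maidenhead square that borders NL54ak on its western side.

NL44xk

Longitude subsquare a = 0; −1 → -1, wraps to 23 = x, carry into square.
Longitude square 5; −1 → 4.
The latitude characters are unchanged.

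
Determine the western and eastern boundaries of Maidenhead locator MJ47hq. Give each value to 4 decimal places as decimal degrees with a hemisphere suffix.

Field M=12, J=9: +12·20° lon, +9·10° lat → SW at lon 60°, lat 0°.
Square 4, 7: +4·2° lon, +7·1° lat → SW at lon 68°, lat 7°.
Subsquare h=7, q=16: +7·0.0833333° lon, +16·0.0416667° lat → SW at lon 68.5833°, lat 7.66667°.
Cell spans 0.0833333° lon × 0.0416667° lat.
west 68.5833° E, east 68.6667° E.

68.5833° E, 68.6667° E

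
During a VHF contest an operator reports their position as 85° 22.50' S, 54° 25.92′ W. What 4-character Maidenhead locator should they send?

Shift to the Maidenhead origin (180°W, 90°S): lon 125.57, lat 4.62.
Field (20°×10°, letters A–R): 125.57/20 → 6 → G, 4.62/10 → 0 → A; chars GA.
Square (2°×1°, digits 0–9): 5.57/2 → 2, 4.62/1 → 4; chars 24.

GA24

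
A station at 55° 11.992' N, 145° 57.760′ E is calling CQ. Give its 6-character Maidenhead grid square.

Shift to the Maidenhead origin (180°W, 90°S): lon 325.9627, lat 145.1999.
Field: 325.9627/20 → 16 → Q, 145.1999/10 → 14 → O; chars QO.
Square: 5.9627/2 → 2, 5.1999/1 → 5; chars 25.
Subsquare: 1.9627/0.0833333 → 23 → x, 0.1999/0.0416667 → 4 → e; chars xe.

QO25xe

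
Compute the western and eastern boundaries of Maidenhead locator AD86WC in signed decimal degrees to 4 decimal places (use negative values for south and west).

-162.1667, -162.0833

Field A=0, D=3: +0·20° lon, +3·10° lat → SW at lon -180°, lat -60°.
Square 8, 6: +8·2° lon, +6·1° lat → SW at lon -164°, lat -54°.
Subsquare w=22, c=2: +22·0.0833333° lon, +2·0.0416667° lat → SW at lon -162.167°, lat -53.9167°.
Cell spans 0.0833333° lon × 0.0416667° lat.
west -162.1667, east -162.0833.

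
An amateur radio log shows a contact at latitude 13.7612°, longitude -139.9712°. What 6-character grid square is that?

Shift to the Maidenhead origin (180°W, 90°S): lon 40.0288, lat 103.7612.
Field: lon ⌊40.0288/20⌋ = 2 → C; lat ⌊103.7612/10⌋ = 10 → K.
Square: lon ⌊0.0288/2⌋ = 0; lat ⌊3.7612/1⌋ = 3.
Subsquare: lon ⌊0.0288/0.0833333⌋ = 0 → a; lat ⌊0.7612/0.0416667⌋ = 18 → s.

CK03as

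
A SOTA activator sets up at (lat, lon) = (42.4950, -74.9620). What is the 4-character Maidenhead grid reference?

Shift to the Maidenhead origin (180°W, 90°S): lon 105.04, lat 132.50.
Field: 105.04/20 → 5 → F, 132.50/10 → 13 → N; chars FN.
Square: 5.04/2 → 2, 2.50/1 → 2; chars 22.

FN22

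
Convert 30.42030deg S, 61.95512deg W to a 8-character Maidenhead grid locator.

FF99an59

Add 180° to longitude and 90° to latitude: 118.04488, 59.57970.
Field: 118.04488/20 → 5 → F, 59.57970/10 → 5 → F; chars FF.
Square: 18.04488/2 → 9, 9.57970/1 → 9; chars 99.
Subsquare: 0.04488/0.0833333 → 0 → a, 0.57970/0.0416667 → 13 → n; chars an.
Extended square: 0.04488/0.00833333 → 5, 0.03803/0.00416667 → 9; chars 59.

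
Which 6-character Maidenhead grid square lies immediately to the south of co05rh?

CO05rg

Latitude subsquare h = 7; −1 → 6 = g.
The longitude characters are unchanged.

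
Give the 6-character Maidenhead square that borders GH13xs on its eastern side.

GH23as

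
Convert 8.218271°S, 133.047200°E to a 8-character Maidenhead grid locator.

PI61ms57

Shift to the Maidenhead origin (180°W, 90°S): lon 313.04720, lat 81.78173.
Field (20°×10°, letters A–R): 313.04720/20 → 15 → P, 81.78173/10 → 8 → I; chars PI.
Square (2°×1°, digits 0–9): 13.04720/2 → 6, 1.78173/1 → 1; chars 61.
Subsquare (5′×2.5′, letters a–x): 1.04720/0.0833333 → 12 → m, 0.78173/0.0416667 → 18 → s; chars ms.
Extended square (30″×15″, digits 0–9): 0.04720/0.00833333 → 5, 0.03173/0.00416667 → 7; chars 57.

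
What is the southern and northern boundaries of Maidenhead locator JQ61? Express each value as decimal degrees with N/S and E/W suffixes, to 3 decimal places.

71.000° N, 72.000° N

Field J=9, Q=16: +9·20° lon, +16·10° lat → SW at lon 0°, lat 70°.
Square 6, 1: +6·2° lon, +1·1° lat → SW at lon 12°, lat 71°.
Cell spans 2° lon × 1° lat.
south 71.000° N, north 72.000° N.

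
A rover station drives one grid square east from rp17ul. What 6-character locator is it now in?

RP17vl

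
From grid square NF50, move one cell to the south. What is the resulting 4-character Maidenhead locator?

NE59

Latitude square 0; −1 → -1, wraps to 9, carry into field.
Latitude field F = 5; −1 → 4 = E.
The longitude characters are unchanged.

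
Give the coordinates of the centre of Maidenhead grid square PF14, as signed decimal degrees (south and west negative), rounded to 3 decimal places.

-35.500, 123.000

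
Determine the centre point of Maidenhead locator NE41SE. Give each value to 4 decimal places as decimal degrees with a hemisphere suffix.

48.8125° S, 89.5417° E

Field N=13, E=4: +13·20° lon, +4·10° lat → SW at lon 80°, lat -50°.
Square 4, 1: +4·2° lon, +1·1° lat → SW at lon 88°, lat -49°.
Subsquare s=18, e=4: +18·0.0833333° lon, +4·0.0416667° lat → SW at lon 89.5°, lat -48.8333°.
Cell spans 0.0833333° lon × 0.0416667° lat. Centre is SW corner plus half of each.
latitude 48.8125° S, longitude 89.5417° E.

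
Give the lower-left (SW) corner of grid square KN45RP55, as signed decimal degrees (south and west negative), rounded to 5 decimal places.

45.64583, 29.45833

Field K=10, N=13: +10·20° lon, +13·10° lat → SW at lon 20°, lat 40°.
Square 4, 5: +4·2° lon, +5·1° lat → SW at lon 28°, lat 45°.
Subsquare r=17, p=15: +17·0.0833333° lon, +15·0.0416667° lat → SW at lon 29.4167°, lat 45.625°.
Extended square 5, 5: +5·0.00833333° lon, +5·0.00416667° lat → SW at lon 29.4583°, lat 45.6458°.
latitude 45.64583, longitude 29.45833.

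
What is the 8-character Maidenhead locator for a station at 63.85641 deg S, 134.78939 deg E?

PC76jd44

Add 180° to longitude and 90° to latitude: 314.78939, 26.14359.
Field (20°×10°, letters A–R): 314.78939/20 → 15 → P, 26.14359/10 → 2 → C; chars PC.
Square (2°×1°, digits 0–9): 14.78939/2 → 7, 6.14359/1 → 6; chars 76.
Subsquare (5′×2.5′, letters a–x): 0.78939/0.0833333 → 9 → j, 0.14359/0.0416667 → 3 → d; chars jd.
Extended square (30″×15″, digits 0–9): 0.03939/0.00833333 → 4, 0.01859/0.00416667 → 4; chars 44.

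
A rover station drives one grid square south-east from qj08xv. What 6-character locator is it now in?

QJ18au

Longitude subsquare x = 23; +1 → 24, wraps to 0 = a, carry into square.
Longitude square 0; +1 → 1.
Latitude subsquare v = 21; −1 → 20 = u.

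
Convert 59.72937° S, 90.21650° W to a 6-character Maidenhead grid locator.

ED40vg

Add 180° to longitude and 90° to latitude: 89.7835, 30.2706.
Field (20°×10°, letters A–R): lon ⌊89.7835/20⌋ = 4 → E; lat ⌊30.2706/10⌋ = 3 → D.
Square (2°×1°, digits 0–9): lon ⌊9.7835/2⌋ = 4; lat ⌊0.2706/1⌋ = 0.
Subsquare (5′×2.5′, letters a–x): lon ⌊1.7835/0.0833333⌋ = 21 → v; lat ⌊0.2706/0.0416667⌋ = 6 → g.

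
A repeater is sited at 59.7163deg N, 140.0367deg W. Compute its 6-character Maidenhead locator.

Add 180° to longitude and 90° to latitude: 39.9633, 149.7163.
Field: lon ⌊39.9633/20⌋ = 1 → B; lat ⌊149.7163/10⌋ = 14 → O.
Square: lon ⌊19.9633/2⌋ = 9; lat ⌊9.7163/1⌋ = 9.
Subsquare: lon ⌊1.9633/0.0833333⌋ = 23 → x; lat ⌊0.7163/0.0416667⌋ = 17 → r.

BO99xr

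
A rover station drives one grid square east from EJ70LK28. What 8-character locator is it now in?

Longitude extended square 2; +1 → 3.
The latitude characters are unchanged.

EJ70lk38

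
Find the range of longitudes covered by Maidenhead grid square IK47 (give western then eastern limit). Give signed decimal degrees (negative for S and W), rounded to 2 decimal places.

Field I=8, K=10: +8·20° lon, +10·10° lat → SW at lon -20°, lat 10°.
Square 4, 7: +4·2° lon, +7·1° lat → SW at lon -12°, lat 17°.
Cell spans 2° lon × 1° lat.
west -12.00, east -10.00.

-12.00, -10.00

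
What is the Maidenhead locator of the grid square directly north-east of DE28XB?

Longitude subsquare x = 23; +1 → 24, wraps to 0 = a, carry into square.
Longitude square 2; +1 → 3.
Latitude subsquare b = 1; +1 → 2 = c.

DE38ac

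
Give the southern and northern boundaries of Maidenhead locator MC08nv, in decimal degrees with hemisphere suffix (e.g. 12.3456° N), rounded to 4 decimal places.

Field M=12, C=2: +12·20° lon, +2·10° lat → SW at lon 60°, lat -70°.
Square 0, 8: +0·2° lon, +8·1° lat → SW at lon 60°, lat -62°.
Subsquare n=13, v=21: +13·0.0833333° lon, +21·0.0416667° lat → SW at lon 61.0833°, lat -61.125°.
Cell spans 0.0833333° lon × 0.0416667° lat.
south 61.1250° S, north 61.0833° S.

61.1250° S, 61.0833° S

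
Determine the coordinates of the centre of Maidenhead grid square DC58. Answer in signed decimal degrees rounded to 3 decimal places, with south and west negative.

Field D=3, C=2: +3·20° lon, +2·10° lat → SW at lon -120°, lat -70°.
Square 5, 8: +5·2° lon, +8·1° lat → SW at lon -110°, lat -62°.
Cell spans 2° lon × 1° lat. Centre is SW corner plus half of each.
latitude -61.500, longitude -109.000.

-61.500, -109.000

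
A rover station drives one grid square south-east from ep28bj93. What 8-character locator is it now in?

Longitude extended square 9; +1 → 10, wraps to 0, carry into subsquare.
Longitude subsquare b = 1; +1 → 2 = c.
Latitude extended square 3; −1 → 2.

EP28cj02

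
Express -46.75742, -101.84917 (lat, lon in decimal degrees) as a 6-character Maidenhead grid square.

DE93bf

Offset from 180°W / 90°S: lon 78.1508°, lat 43.2426°.
Field (20°×10°, letters A–R): lon ⌊78.1508/20⌋ = 3 → D; lat ⌊43.2426/10⌋ = 4 → E.
Square (2°×1°, digits 0–9): lon ⌊18.1508/2⌋ = 9; lat ⌊3.2426/1⌋ = 3.
Subsquare (5′×2.5′, letters a–x): lon ⌊0.1508/0.0833333⌋ = 1 → b; lat ⌊0.2426/0.0416667⌋ = 5 → f.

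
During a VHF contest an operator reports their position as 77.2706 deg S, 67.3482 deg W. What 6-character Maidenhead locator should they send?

FB62hr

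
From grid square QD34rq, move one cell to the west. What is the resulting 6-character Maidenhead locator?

Longitude subsquare r = 17; −1 → 16 = q.
The latitude characters are unchanged.

QD34qq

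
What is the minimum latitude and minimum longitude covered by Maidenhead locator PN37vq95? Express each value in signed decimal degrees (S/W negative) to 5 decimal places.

47.68750, 127.82500

Field P=15, N=13: +15·20° lon, +13·10° lat → SW at lon 120°, lat 40°.
Square 3, 7: +3·2° lon, +7·1° lat → SW at lon 126°, lat 47°.
Subsquare v=21, q=16: +21·0.0833333° lon, +16·0.0416667° lat → SW at lon 127.75°, lat 47.6667°.
Extended square 9, 5: +9·0.00833333° lon, +5·0.00416667° lat → SW at lon 127.825°, lat 47.6875°.
latitude 47.68750, longitude 127.82500.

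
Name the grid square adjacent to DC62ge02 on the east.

Longitude extended square 0; +1 → 1.
The latitude characters are unchanged.

DC62ge12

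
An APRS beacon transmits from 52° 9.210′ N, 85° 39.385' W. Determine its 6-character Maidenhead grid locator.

EO72ed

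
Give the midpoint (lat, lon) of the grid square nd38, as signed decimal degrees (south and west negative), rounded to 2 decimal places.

-51.50, 87.00

Field N=13, D=3: +13·20° lon, +3·10° lat → SW at lon 80°, lat -60°.
Square 3, 8: +3·2° lon, +8·1° lat → SW at lon 86°, lat -52°.
Cell spans 2° lon × 1° lat. Centre is SW corner plus half of each.
latitude -51.50, longitude 87.00.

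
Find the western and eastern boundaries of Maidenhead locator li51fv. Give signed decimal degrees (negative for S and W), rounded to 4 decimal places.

50.4167, 50.5000

Field L=11, I=8: +11·20° lon, +8·10° lat → SW at lon 40°, lat -10°.
Square 5, 1: +5·2° lon, +1·1° lat → SW at lon 50°, lat -9°.
Subsquare f=5, v=21: +5·0.0833333° lon, +21·0.0416667° lat → SW at lon 50.4167°, lat -8.125°.
Cell spans 0.0833333° lon × 0.0416667° lat.
west 50.4167, east 50.5000.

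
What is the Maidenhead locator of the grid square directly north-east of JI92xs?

KI02at

Longitude subsquare x = 23; +1 → 24, wraps to 0 = a, carry into square.
Longitude square 9; +1 → 10, wraps to 0, carry into field.
Longitude field J = 9; +1 → 10 = K.
Latitude subsquare s = 18; +1 → 19 = t.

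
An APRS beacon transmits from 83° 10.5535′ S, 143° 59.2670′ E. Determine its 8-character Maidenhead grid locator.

QA16xt87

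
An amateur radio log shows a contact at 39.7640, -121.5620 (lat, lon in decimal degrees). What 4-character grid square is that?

CM99

Shift to the Maidenhead origin (180°W, 90°S): lon 58.44, lat 129.76.
Field: lon ⌊58.44/20⌋ = 2 → C; lat ⌊129.76/10⌋ = 12 → M.
Square: lon ⌊18.44/2⌋ = 9; lat ⌊9.76/1⌋ = 9.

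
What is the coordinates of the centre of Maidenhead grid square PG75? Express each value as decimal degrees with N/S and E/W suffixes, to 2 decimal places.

24.50° S, 135.00° E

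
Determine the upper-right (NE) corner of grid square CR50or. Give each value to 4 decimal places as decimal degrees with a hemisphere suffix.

80.7500° N, 128.7500° W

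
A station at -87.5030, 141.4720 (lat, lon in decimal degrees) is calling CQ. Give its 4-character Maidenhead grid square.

QA02

Add 180° to longitude and 90° to latitude: 321.47, 2.50.
Field: lon ⌊321.47/20⌋ = 16 → Q; lat ⌊2.50/10⌋ = 0 → A.
Square: lon ⌊1.47/2⌋ = 0; lat ⌊2.50/1⌋ = 2.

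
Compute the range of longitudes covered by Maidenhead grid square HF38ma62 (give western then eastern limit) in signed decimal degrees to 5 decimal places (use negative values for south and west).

-32.95000, -32.94167

Field H=7, F=5: +7·20° lon, +5·10° lat → SW at lon -40°, lat -40°.
Square 3, 8: +3·2° lon, +8·1° lat → SW at lon -34°, lat -32°.
Subsquare m=12, a=0: +12·0.0833333° lon, +0·0.0416667° lat → SW at lon -33°, lat -32°.
Extended square 6, 2: +6·0.00833333° lon, +2·0.00416667° lat → SW at lon -32.95°, lat -31.9917°.
Cell spans 0.00833333° lon × 0.00416667° lat.
west -32.95000, east -32.94167.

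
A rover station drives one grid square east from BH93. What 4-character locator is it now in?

CH03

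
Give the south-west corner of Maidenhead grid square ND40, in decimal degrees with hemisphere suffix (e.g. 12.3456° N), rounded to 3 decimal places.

60.000° S, 88.000° E

Field N=13, D=3: +13·20° lon, +3·10° lat → SW at lon 80°, lat -60°.
Square 4, 0: +4·2° lon, +0·1° lat → SW at lon 88°, lat -60°.
latitude 60.000° S, longitude 88.000° E.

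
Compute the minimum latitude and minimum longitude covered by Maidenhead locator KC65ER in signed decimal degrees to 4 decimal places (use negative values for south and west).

-64.2917, 32.3333

Field K=10, C=2: +10·20° lon, +2·10° lat → SW at lon 20°, lat -70°.
Square 6, 5: +6·2° lon, +5·1° lat → SW at lon 32°, lat -65°.
Subsquare e=4, r=17: +4·0.0833333° lon, +17·0.0416667° lat → SW at lon 32.3333°, lat -64.2917°.
latitude -64.2917, longitude 32.3333.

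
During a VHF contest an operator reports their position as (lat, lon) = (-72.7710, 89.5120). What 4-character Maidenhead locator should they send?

NB47

Add 180° to longitude and 90° to latitude: 269.51, 17.23.
Field: 269.51/20 → 13 → N, 17.23/10 → 1 → B; chars NB.
Square: 9.51/2 → 4, 7.23/1 → 7; chars 47.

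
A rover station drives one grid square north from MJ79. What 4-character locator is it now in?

Latitude square 9; +1 → 10, wraps to 0, carry into field.
Latitude field J = 9; +1 → 10 = K.
The longitude characters are unchanged.

MK70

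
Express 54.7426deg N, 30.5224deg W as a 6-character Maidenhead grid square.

HO44rr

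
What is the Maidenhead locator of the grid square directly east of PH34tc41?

PH34tc51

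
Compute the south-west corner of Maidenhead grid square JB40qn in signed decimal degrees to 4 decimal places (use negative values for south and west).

-79.4583, 9.3333

Field J=9, B=1: +9·20° lon, +1·10° lat → SW at lon 0°, lat -80°.
Square 4, 0: +4·2° lon, +0·1° lat → SW at lon 8°, lat -80°.
Subsquare q=16, n=13: +16·0.0833333° lon, +13·0.0416667° lat → SW at lon 9.33333°, lat -79.4583°.
latitude -79.4583, longitude 9.3333.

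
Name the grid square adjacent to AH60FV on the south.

AH60fu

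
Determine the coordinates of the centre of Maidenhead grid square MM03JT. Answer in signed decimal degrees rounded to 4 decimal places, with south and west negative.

33.8125, 60.7917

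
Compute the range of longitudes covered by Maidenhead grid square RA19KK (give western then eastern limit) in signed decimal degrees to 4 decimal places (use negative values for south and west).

162.8333, 162.9167

Field R=17, A=0: +17·20° lon, +0·10° lat → SW at lon 160°, lat -90°.
Square 1, 9: +1·2° lon, +9·1° lat → SW at lon 162°, lat -81°.
Subsquare k=10, k=10: +10·0.0833333° lon, +10·0.0416667° lat → SW at lon 162.833°, lat -80.5833°.
Cell spans 0.0833333° lon × 0.0416667° lat.
west 162.8333, east 162.9167.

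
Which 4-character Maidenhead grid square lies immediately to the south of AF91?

Latitude square 1; −1 → 0.
The longitude characters are unchanged.

AF90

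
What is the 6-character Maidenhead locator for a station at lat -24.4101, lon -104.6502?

DG75qo

Shift to the Maidenhead origin (180°W, 90°S): lon 75.3498, lat 65.5899.
Field: lon ⌊75.3498/20⌋ = 3 → D; lat ⌊65.5899/10⌋ = 6 → G.
Square: lon ⌊15.3498/2⌋ = 7; lat ⌊5.5899/1⌋ = 5.
Subsquare: lon ⌊1.3498/0.0833333⌋ = 16 → q; lat ⌊0.5899/0.0416667⌋ = 14 → o.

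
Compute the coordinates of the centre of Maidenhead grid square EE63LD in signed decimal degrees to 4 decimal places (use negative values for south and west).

-46.8542, -87.0417

Field E=4, E=4: +4·20° lon, +4·10° lat → SW at lon -100°, lat -50°.
Square 6, 3: +6·2° lon, +3·1° lat → SW at lon -88°, lat -47°.
Subsquare l=11, d=3: +11·0.0833333° lon, +3·0.0416667° lat → SW at lon -87.0833°, lat -46.875°.
Cell spans 0.0833333° lon × 0.0416667° lat. Centre is SW corner plus half of each.
latitude -46.8542, longitude -87.0417.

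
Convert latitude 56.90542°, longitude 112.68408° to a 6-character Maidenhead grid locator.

OO66iv

Shift to the Maidenhead origin (180°W, 90°S): lon 292.6841, lat 146.9054.
Field (20°×10°, letters A–R): 292.6841/20 → 14 → O, 146.9054/10 → 14 → O; chars OO.
Square (2°×1°, digits 0–9): 12.6841/2 → 6, 6.9054/1 → 6; chars 66.
Subsquare (5′×2.5′, letters a–x): 0.6841/0.0833333 → 8 → i, 0.9054/0.0416667 → 21 → v; chars iv.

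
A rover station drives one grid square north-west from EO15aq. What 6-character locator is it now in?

Longitude subsquare a = 0; −1 → -1, wraps to 23 = x, carry into square.
Longitude square 1; −1 → 0.
Latitude subsquare q = 16; +1 → 17 = r.

EO05xr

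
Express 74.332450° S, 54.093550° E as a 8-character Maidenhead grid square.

LB75bq10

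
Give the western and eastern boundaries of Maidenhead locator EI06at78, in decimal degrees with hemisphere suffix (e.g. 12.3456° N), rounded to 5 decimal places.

99.94167° W, 99.93333° W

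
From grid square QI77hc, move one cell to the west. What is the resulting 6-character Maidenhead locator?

Longitude subsquare h = 7; −1 → 6 = g.
The latitude characters are unchanged.

QI77gc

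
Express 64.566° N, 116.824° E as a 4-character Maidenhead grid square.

OP84

Shift to the Maidenhead origin (180°W, 90°S): lon 296.82, lat 154.57.
Field: lon ⌊296.82/20⌋ = 14 → O; lat ⌊154.57/10⌋ = 15 → P.
Square: lon ⌊16.82/2⌋ = 8; lat ⌊4.57/1⌋ = 4.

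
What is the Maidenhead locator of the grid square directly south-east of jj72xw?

Longitude subsquare x = 23; +1 → 24, wraps to 0 = a, carry into square.
Longitude square 7; +1 → 8.
Latitude subsquare w = 22; −1 → 21 = v.

JJ82av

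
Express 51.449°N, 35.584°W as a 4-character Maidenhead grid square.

HO21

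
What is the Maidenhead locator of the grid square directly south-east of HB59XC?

Longitude subsquare x = 23; +1 → 24, wraps to 0 = a, carry into square.
Longitude square 5; +1 → 6.
Latitude subsquare c = 2; −1 → 1 = b.

HB69ab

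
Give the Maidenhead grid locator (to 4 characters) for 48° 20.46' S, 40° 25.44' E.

LE01

Add 180° to longitude and 90° to latitude: 220.42, 41.66.
Field (20°×10°, letters A–R): lon ⌊220.42/20⌋ = 11 → L; lat ⌊41.66/10⌋ = 4 → E.
Square (2°×1°, digits 0–9): lon ⌊0.42/2⌋ = 0; lat ⌊1.66/1⌋ = 1.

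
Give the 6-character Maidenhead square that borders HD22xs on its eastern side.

HD32as

Longitude subsquare x = 23; +1 → 24, wraps to 0 = a, carry into square.
Longitude square 2; +1 → 3.
The latitude characters are unchanged.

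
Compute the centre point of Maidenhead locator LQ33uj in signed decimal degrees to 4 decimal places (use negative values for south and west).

Field L=11, Q=16: +11·20° lon, +16·10° lat → SW at lon 40°, lat 70°.
Square 3, 3: +3·2° lon, +3·1° lat → SW at lon 46°, lat 73°.
Subsquare u=20, j=9: +20·0.0833333° lon, +9·0.0416667° lat → SW at lon 47.6667°, lat 73.375°.
Cell spans 0.0833333° lon × 0.0416667° lat. Centre is SW corner plus half of each.
latitude 73.3958, longitude 47.7083.

73.3958, 47.7083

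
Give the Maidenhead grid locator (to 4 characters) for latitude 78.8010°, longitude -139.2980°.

CQ08

Add 180° to longitude and 90° to latitude: 40.70, 168.80.
Field: lon ⌊40.70/20⌋ = 2 → C; lat ⌊168.80/10⌋ = 16 → Q.
Square: lon ⌊0.70/2⌋ = 0; lat ⌊8.80/1⌋ = 8.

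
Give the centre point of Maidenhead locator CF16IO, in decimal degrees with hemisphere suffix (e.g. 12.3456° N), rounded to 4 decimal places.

33.3958° S, 137.2917° W

Field C=2, F=5: +2·20° lon, +5·10° lat → SW at lon -140°, lat -40°.
Square 1, 6: +1·2° lon, +6·1° lat → SW at lon -138°, lat -34°.
Subsquare i=8, o=14: +8·0.0833333° lon, +14·0.0416667° lat → SW at lon -137.333°, lat -33.4167°.
Cell spans 0.0833333° lon × 0.0416667° lat. Centre is SW corner plus half of each.
latitude 33.3958° S, longitude 137.2917° W.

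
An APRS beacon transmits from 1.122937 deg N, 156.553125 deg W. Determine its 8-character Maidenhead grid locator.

BJ11rc39

Shift to the Maidenhead origin (180°W, 90°S): lon 23.44688, lat 91.12294.
Field: lon ⌊23.44688/20⌋ = 1 → B; lat ⌊91.12294/10⌋ = 9 → J.
Square: lon ⌊3.44688/2⌋ = 1; lat ⌊1.12294/1⌋ = 1.
Subsquare: lon ⌊1.44688/0.0833333⌋ = 17 → r; lat ⌊0.12294/0.0416667⌋ = 2 → c.
Extended square: lon ⌊0.03021/0.00833333⌋ = 3; lat ⌊0.03960/0.00416667⌋ = 9.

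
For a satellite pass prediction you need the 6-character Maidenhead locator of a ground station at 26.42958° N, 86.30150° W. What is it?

Shift to the Maidenhead origin (180°W, 90°S): lon 93.6985, lat 116.4296.
Field (20°×10°, letters A–R): 93.6985/20 → 4 → E, 116.4296/10 → 11 → L; chars EL.
Square (2°×1°, digits 0–9): 13.6985/2 → 6, 6.4296/1 → 6; chars 66.
Subsquare (5′×2.5′, letters a–x): 1.6985/0.0833333 → 20 → u, 0.4296/0.0416667 → 10 → k; chars uk.

EL66uk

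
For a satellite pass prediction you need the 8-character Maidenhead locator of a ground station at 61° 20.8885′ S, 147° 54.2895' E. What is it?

QC38wp86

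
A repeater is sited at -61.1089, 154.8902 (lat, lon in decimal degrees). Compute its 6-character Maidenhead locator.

QC78kv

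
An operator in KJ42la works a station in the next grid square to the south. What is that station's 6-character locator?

KJ41lx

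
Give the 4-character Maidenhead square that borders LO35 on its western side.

LO25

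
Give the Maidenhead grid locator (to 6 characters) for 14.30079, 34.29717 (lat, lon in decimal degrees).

KK74dh

Shift to the Maidenhead origin (180°W, 90°S): lon 214.2972, lat 104.3008.
Field: 214.2972/20 → 10 → K, 104.3008/10 → 10 → K; chars KK.
Square: 14.2972/2 → 7, 4.3008/1 → 4; chars 74.
Subsquare: 0.2972/0.0833333 → 3 → d, 0.3008/0.0416667 → 7 → h; chars dh.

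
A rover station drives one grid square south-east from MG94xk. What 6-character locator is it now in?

Longitude subsquare x = 23; +1 → 24, wraps to 0 = a, carry into square.
Longitude square 9; +1 → 10, wraps to 0, carry into field.
Longitude field M = 12; +1 → 13 = N.
Latitude subsquare k = 10; −1 → 9 = j.

NG04aj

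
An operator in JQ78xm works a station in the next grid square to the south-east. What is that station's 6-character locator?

Longitude subsquare x = 23; +1 → 24, wraps to 0 = a, carry into square.
Longitude square 7; +1 → 8.
Latitude subsquare m = 12; −1 → 11 = l.

JQ88al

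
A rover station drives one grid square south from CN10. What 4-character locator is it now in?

CM19

Latitude square 0; −1 → -1, wraps to 9, carry into field.
Latitude field N = 13; −1 → 12 = M.
The longitude characters are unchanged.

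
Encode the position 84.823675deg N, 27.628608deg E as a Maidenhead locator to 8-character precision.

Add 180° to longitude and 90° to latitude: 207.62861, 174.82367.
Field (20°×10°, letters A–R): 207.62861/20 → 10 → K, 174.82367/10 → 17 → R; chars KR.
Square (2°×1°, digits 0–9): 7.62861/2 → 3, 4.82367/1 → 4; chars 34.
Subsquare (5′×2.5′, letters a–x): 1.62861/0.0833333 → 19 → t, 0.82367/0.0416667 → 19 → t; chars tt.
Extended square (30″×15″, digits 0–9): 0.04527/0.00833333 → 5, 0.03201/0.00416667 → 7; chars 57.

KR34tt57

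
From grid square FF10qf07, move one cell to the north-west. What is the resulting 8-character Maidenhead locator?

FF10pf98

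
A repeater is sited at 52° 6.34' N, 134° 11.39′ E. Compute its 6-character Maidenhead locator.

PO72cc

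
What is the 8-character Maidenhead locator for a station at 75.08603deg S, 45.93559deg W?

GB74av79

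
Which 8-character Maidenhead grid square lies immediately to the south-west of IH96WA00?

Longitude extended square 0; −1 → -1, wraps to 9, carry into subsquare.
Longitude subsquare w = 22; −1 → 21 = v.
Latitude extended square 0; −1 → -1, wraps to 9, carry into subsquare.
Latitude subsquare a = 0; −1 → -1, wraps to 23 = x, carry into square.
Latitude square 6; −1 → 5.

IH95vx99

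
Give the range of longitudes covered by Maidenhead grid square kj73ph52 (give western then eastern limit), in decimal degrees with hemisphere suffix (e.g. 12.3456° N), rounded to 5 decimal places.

Field K=10, J=9: +10·20° lon, +9·10° lat → SW at lon 20°, lat 0°.
Square 7, 3: +7·2° lon, +3·1° lat → SW at lon 34°, lat 3°.
Subsquare p=15, h=7: +15·0.0833333° lon, +7·0.0416667° lat → SW at lon 35.25°, lat 3.29167°.
Extended square 5, 2: +5·0.00833333° lon, +2·0.00416667° lat → SW at lon 35.2917°, lat 3.3°.
Cell spans 0.00833333° lon × 0.00416667° lat.
west 35.29167° E, east 35.30000° E.

35.29167° E, 35.30000° E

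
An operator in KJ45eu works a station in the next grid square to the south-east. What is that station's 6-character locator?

KJ45ft

Longitude subsquare e = 4; +1 → 5 = f.
Latitude subsquare u = 20; −1 → 19 = t.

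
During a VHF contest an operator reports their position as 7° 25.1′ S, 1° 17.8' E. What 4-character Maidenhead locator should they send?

JI02

Shift to the Maidenhead origin (180°W, 90°S): lon 181.30, lat 82.58.
Field: 181.30/20 → 9 → J, 82.58/10 → 8 → I; chars JI.
Square: 1.30/2 → 0, 2.58/1 → 2; chars 02.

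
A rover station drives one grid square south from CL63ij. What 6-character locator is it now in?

Latitude subsquare j = 9; −1 → 8 = i.
The longitude characters are unchanged.

CL63ii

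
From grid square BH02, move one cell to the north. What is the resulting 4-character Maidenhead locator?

BH03

Latitude square 2; +1 → 3.
The longitude characters are unchanged.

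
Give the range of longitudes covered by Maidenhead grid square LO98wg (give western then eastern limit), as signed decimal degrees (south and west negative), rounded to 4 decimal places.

59.8333, 59.9167

Field L=11, O=14: +11·20° lon, +14·10° lat → SW at lon 40°, lat 50°.
Square 9, 8: +9·2° lon, +8·1° lat → SW at lon 58°, lat 58°.
Subsquare w=22, g=6: +22·0.0833333° lon, +6·0.0416667° lat → SW at lon 59.8333°, lat 58.25°.
Cell spans 0.0833333° lon × 0.0416667° lat.
west 59.8333, east 59.9167.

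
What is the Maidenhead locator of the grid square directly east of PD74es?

PD74fs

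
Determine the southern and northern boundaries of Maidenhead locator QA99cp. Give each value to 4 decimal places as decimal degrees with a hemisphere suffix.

Field Q=16, A=0: +16·20° lon, +0·10° lat → SW at lon 140°, lat -90°.
Square 9, 9: +9·2° lon, +9·1° lat → SW at lon 158°, lat -81°.
Subsquare c=2, p=15: +2·0.0833333° lon, +15·0.0416667° lat → SW at lon 158.167°, lat -80.375°.
Cell spans 0.0833333° lon × 0.0416667° lat.
south 80.3750° S, north 80.3333° S.

80.3750° S, 80.3333° S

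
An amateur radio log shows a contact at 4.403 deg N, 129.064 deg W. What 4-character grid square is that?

CJ54

Shift to the Maidenhead origin (180°W, 90°S): lon 50.94, lat 94.40.
Field: 50.94/20 → 2 → C, 94.40/10 → 9 → J; chars CJ.
Square: 10.94/2 → 5, 4.40/1 → 4; chars 54.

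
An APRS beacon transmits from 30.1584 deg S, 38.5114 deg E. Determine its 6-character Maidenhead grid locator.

KF99gu

Offset from 180°W / 90°S: lon 218.5114°, lat 59.8416°.
Field: lon ⌊218.5114/20⌋ = 10 → K; lat ⌊59.8416/10⌋ = 5 → F.
Square: lon ⌊18.5114/2⌋ = 9; lat ⌊9.8416/1⌋ = 9.
Subsquare: lon ⌊0.5114/0.0833333⌋ = 6 → g; lat ⌊0.8416/0.0416667⌋ = 20 → u.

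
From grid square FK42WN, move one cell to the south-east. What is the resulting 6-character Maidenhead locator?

Longitude subsquare w = 22; +1 → 23 = x.
Latitude subsquare n = 13; −1 → 12 = m.

FK42xm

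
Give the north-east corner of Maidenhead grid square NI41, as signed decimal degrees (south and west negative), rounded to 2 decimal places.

-8.00, 90.00

Field N=13, I=8: +13·20° lon, +8·10° lat → SW at lon 80°, lat -10°.
Square 4, 1: +4·2° lon, +1·1° lat → SW at lon 88°, lat -9°.
Cell spans 2° lon × 1° lat. NE corner is SW corner plus one full cell.
latitude -8.00, longitude 90.00.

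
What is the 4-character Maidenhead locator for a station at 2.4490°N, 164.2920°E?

RJ22

Add 180° to longitude and 90° to latitude: 344.29, 92.45.
Field (20°×10°, letters A–R): 344.29/20 → 17 → R, 92.45/10 → 9 → J; chars RJ.
Square (2°×1°, digits 0–9): 4.29/2 → 2, 2.45/1 → 2; chars 22.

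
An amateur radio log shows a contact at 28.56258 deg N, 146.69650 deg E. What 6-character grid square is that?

Shift to the Maidenhead origin (180°W, 90°S): lon 326.6965, lat 118.5626.
Field: 326.6965/20 → 16 → Q, 118.5626/10 → 11 → L; chars QL.
Square: 6.6965/2 → 3, 8.5626/1 → 8; chars 38.
Subsquare: 0.6965/0.0833333 → 8 → i, 0.5626/0.0416667 → 13 → n; chars in.

QL38in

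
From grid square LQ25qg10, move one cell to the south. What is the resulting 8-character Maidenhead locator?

LQ25qf19

Latitude extended square 0; −1 → -1, wraps to 9, carry into subsquare.
Latitude subsquare g = 6; −1 → 5 = f.
The longitude characters are unchanged.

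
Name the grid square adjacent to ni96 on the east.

OI06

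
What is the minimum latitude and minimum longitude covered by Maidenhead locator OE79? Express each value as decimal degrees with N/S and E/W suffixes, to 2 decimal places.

41.00° S, 114.00° E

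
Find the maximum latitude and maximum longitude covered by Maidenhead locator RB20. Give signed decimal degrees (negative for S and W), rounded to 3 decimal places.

-79.000, 166.000

Field R=17, B=1: +17·20° lon, +1·10° lat → SW at lon 160°, lat -80°.
Square 2, 0: +2·2° lon, +0·1° lat → SW at lon 164°, lat -80°.
Cell spans 2° lon × 1° lat. NE corner is SW corner plus one full cell.
latitude -79.000, longitude 166.000.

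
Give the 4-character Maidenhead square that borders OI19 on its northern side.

Latitude square 9; +1 → 10, wraps to 0, carry into field.
Latitude field I = 8; +1 → 9 = J.
The longitude characters are unchanged.

OJ10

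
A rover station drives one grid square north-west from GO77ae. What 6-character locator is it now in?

GO67xf

Longitude subsquare a = 0; −1 → -1, wraps to 23 = x, carry into square.
Longitude square 7; −1 → 6.
Latitude subsquare e = 4; +1 → 5 = f.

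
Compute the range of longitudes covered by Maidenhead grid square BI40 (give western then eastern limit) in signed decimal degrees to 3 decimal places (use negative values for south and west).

Field B=1, I=8: +1·20° lon, +8·10° lat → SW at lon -160°, lat -10°.
Square 4, 0: +4·2° lon, +0·1° lat → SW at lon -152°, lat -10°.
Cell spans 2° lon × 1° lat.
west -152.000, east -150.000.

-152.000, -150.000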